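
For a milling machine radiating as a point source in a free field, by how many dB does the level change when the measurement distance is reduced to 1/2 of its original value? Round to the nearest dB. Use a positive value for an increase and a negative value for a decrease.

+6 dB

A point source loses 6 dB per doubling of distance; generally ΔL = −20·log₁₀(r₂/r₁).
ΔL = −20·log₁₀(0.5) = +6.02 dB.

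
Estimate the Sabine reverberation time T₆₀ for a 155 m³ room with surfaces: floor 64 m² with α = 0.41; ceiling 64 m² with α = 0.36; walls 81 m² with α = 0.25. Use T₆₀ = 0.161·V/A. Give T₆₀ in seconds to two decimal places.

0.36 s

A = Σ Sᵢαᵢ = 64·0.41 + 64·0.36 + 81·0.25 = 69.53 m².
T₆₀ = 0.161·V/A = 0.161·155/69.53 = 0.359 s.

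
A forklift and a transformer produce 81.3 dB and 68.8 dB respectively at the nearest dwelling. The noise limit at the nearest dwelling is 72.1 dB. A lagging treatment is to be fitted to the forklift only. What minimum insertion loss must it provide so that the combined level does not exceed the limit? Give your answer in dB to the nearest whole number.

Everything except the forklift sums to 10^(68.8/10) = 7.586e+06 in linear terms, 68.80 dB.
The limit corresponds to 10^(72.1/10) = 1.622e+07; subtracting the fixed part leaves 8.632e+06 for the forklift, i.e. 69.36 dB.
Required insertion loss = 81.3 − 69.36 = 11.94 dB.

12 dB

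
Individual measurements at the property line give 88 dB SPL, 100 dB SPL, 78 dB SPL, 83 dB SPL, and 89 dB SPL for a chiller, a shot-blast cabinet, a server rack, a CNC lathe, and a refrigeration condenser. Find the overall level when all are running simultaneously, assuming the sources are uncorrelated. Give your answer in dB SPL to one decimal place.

100.7 dB SPL

Incoherent sources combine by intensity addition: L_total = 10·log₁₀(Σ 10^(L_i/10)).
Σ 10^(L/10) = 10^(88/10) + 10^(100/10) + 10^(78/10) + 10^(83/10) + 10^(89/10) = 1.169e+10.
L_total = 10·log₁₀(1.169e+10) = 100.68 dB SPL.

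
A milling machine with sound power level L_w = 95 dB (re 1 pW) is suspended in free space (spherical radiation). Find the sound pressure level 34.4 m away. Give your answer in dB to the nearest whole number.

Free-field spherical radiation: L_p = L_w − 10·log₁₀(4π·r²), r = 34.4 m.
4π·r² = 1.487e+04 m², 10·log₁₀ of that is 41.723 dB.
L_p = 95 − 41.723 = 53.28 dB.

53 dB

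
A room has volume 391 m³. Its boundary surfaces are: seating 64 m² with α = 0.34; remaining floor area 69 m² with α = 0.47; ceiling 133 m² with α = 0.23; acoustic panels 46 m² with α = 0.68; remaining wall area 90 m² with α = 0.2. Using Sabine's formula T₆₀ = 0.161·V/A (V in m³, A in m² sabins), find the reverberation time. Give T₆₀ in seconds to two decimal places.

Summing Sᵢαᵢ: 64·0.34 + 69·0.47 + 133·0.23 + 46·0.68 + 90·0.2 = 134.06 m².
T₆₀ = 0.161 × 391 / 134.06 = 0.470 s.

0.47 s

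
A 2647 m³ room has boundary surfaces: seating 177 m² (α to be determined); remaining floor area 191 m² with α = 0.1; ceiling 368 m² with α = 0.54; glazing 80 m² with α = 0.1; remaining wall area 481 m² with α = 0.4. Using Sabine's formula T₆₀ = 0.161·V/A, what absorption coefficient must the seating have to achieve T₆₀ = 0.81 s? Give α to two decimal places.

0.61

A = 0.161·V/T₆₀ = 0.161·2647/0.81 = 526.13 m² sabins.
Absorption from the other surfaces = 191·0.1 + 368·0.54 + 80·0.1 + 481·0.4 = 418.22 m², so the seating must supply 107.91 m² over 177 m².
α = 107.91/177 = 0.610.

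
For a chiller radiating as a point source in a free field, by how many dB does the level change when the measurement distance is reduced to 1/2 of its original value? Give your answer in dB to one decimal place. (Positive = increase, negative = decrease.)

+6.0 dB

With spherical spreading the level changes by −20·log₁₀(r₂/r₁).
ΔL = −20·log₁₀(0.5) = +6.02 dB.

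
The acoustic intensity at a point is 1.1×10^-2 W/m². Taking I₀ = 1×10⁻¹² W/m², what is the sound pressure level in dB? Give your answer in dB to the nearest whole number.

100 dB

I/I₀ = 1.1×10^-2/10⁻¹² = 1.1×10^10, and L = 10·log₁₀(I/I₀).
L = 10·(0.0414 + 10) = 100.41 dB.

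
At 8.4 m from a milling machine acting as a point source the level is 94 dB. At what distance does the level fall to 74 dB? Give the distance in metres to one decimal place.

Point-source spreading drops the level by 20·log₁₀(r₂/r₁); inverting, r₂/r₁ = 10^(ΔL/20).
r₂ = 8.4·10^((94−74)/20) = 8.4·10^(20.0/20) = 84.00 m.

84.0 m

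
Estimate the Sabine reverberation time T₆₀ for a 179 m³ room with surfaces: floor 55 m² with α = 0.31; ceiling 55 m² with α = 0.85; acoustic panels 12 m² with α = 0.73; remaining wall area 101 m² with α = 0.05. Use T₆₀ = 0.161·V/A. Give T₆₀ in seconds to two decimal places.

0.37 s

Summing Sᵢαᵢ: 55·0.31 + 55·0.85 + 12·0.73 + 101·0.05 = 77.61 m².
T₆₀ = 0.161·V/A = 0.161·179/77.61 = 0.371 s.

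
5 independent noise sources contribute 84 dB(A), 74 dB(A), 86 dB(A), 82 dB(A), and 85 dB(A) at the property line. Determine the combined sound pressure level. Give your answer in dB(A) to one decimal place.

90.6 dB(A)

For uncorrelated sources the intensities add, so convert each level to linear form, sum, and take 10·log₁₀ of the total.
Σ 10^(L/10) = 10^(84/10) + 10^(74/10) + 10^(86/10) + 10^(82/10) + 10^(85/10) = 1.149e+09.
L_total = 10·log₁₀(1.149e+09) = 90.60 dB(A).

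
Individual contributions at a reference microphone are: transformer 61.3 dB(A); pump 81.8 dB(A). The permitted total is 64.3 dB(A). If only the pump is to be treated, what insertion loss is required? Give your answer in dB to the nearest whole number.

The untreated sources together contribute 10^(61.3/10) = 1.349e+06, i.e. 61.30 dB(A).
To meet 64.3 dB(A) overall, the treated pump may contribute at most 10^(64.3/10) − 1.349e+06 = 1.343e+06, i.e. 61.28 dB(A).
So the pump must be reduced from 81.8 to 61.28 dB(A): IL = 20.52 dB.

21 dB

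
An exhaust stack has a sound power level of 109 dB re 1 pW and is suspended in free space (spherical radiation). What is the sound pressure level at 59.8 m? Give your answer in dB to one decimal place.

The power spreads over a sphere of area 4π·r², so L_p = L_w − 10·log₁₀(4π·r²).
4π·r² = 4.494e+04 m², 10·log₁₀ of that is 46.526 dB.
L_p = 109 − 46.526 = 62.47 dB.

62.5 dB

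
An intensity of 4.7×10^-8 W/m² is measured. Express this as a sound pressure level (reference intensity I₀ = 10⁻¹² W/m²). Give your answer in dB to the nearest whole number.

L = 10·log₁₀(I/I₀) = 10·log₁₀(4.7×10^-8/10⁻¹²) = 10·log₁₀(4.7×10^4).
L = 10·(0.6721 + 4) = 46.72 dB.

47 dB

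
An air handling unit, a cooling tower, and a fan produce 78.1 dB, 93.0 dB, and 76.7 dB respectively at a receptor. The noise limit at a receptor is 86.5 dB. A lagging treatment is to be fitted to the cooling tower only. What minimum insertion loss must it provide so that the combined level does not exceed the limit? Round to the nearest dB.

Fixed contribution from the other sources: Σ 10^(L/10) = 10^(78.1/10) + 10^(76.7/10) = 1.113e+08 (80.47 dB).
To meet 86.5 dB overall, the treated cooling tower may contribute at most 10^(86.5/10) − 1.113e+08 = 3.353e+08, i.e. 85.25 dB.
Required insertion loss = 93.0 − 85.25 = 7.75 dB.

8 dB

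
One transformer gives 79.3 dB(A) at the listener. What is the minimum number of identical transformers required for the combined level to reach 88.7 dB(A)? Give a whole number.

9

The shortfall is 88.7 − 79.3 = 9.4 dB, and N units add 10·log₁₀ N, so need 10·log₁₀ N ≥ 9.4.
N ≥ 10^(9.4/10) = 8.710, so N = 9.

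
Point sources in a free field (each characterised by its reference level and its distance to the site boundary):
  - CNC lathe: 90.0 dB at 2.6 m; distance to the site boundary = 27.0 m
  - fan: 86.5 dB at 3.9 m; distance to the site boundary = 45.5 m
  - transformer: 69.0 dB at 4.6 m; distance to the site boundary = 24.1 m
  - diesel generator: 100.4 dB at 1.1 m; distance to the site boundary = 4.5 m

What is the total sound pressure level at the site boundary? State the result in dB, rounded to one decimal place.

Propagate each source to the receiver with L = L_ref − 20·log₁₀(r/r_ref), then add intensities.
CNC lathe: 90.0 − 20·log₁₀(27.0/2.6) = 90.0 − 20.33 = 69.67 dB.
fan: 86.5 − 20·log₁₀(45.5/3.9) = 86.5 − 21.34 = 65.16 dB.
transformer: 69.0 − 20·log₁₀(24.1/4.6) = 69.0 − 14.39 = 54.61 dB.
diesel generator: 100.4 − 20·log₁₀(4.5/1.1) = 100.4 − 12.24 = 88.16 dB.
Σ 10^(L/10) = 6.680e+08 → L_total = 10·log₁₀(6.680e+08) = 88.25 dB.

88.2 dB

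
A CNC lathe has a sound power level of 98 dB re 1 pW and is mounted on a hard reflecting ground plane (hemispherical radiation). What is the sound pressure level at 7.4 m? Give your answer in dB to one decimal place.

72.6 dB

The power spreads over a hemisphere of area 2π·r², so L_p = L_w − 10·log₁₀(2π·r²).
2π·r² = 344.1 m², 10·log₁₀ of that is 25.366 dB.
L_p = 98 − 25.366 = 72.63 dB.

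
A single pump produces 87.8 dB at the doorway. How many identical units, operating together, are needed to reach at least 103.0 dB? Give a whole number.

The shortfall is 103.0 − 87.8 = 15.2 dB, and N units add 10·log₁₀ N, so need 10·log₁₀ N ≥ 15.2.
N ≥ 10^(15.2/10) = 33.113, so N = 34.

34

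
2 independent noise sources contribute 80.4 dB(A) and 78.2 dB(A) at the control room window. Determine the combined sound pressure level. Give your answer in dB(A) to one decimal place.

For uncorrelated sources the intensities add, so convert each level to linear form, sum, and take 10·log₁₀ of the total.
Σ 10^(L/10) = 10^(80.4/10) + 10^(78.2/10) = 1.757e+08.
L_total = 10·log₁₀(1.757e+08) = 82.45 dB(A).

82.4 dB(A)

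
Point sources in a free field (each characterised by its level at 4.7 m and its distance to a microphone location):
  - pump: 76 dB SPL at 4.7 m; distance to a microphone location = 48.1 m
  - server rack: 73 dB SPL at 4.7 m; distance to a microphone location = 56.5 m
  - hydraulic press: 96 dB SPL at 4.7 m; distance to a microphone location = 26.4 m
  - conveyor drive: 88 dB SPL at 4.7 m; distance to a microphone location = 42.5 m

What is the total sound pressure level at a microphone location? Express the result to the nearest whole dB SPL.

81 dB SPL

First find each source's level at the receiver (point-source: −20·log₁₀(r/r_ref)), then combine on an intensity basis.
pump: 76 − 20·log₁₀(48.1/4.7) = 76 − 20.20 = 55.80 dB SPL.
server rack: 73 − 20·log₁₀(56.5/4.7) = 73 − 21.60 = 51.40 dB SPL.
hydraulic press: 96 − 20·log₁₀(26.4/4.7) = 96 − 14.99 = 81.01 dB SPL.
conveyor drive: 88 − 20·log₁₀(42.5/4.7) = 88 − 19.13 = 68.87 dB SPL.
Σ 10^(L/10) = 1.344e+08 → L_total = 10·log₁₀(1.344e+08) = 81.28 dB SPL.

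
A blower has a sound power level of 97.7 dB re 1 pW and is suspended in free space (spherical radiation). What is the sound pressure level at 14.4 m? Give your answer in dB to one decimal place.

63.5 dB

The power spreads over a sphere of area 4π·r², so L_p = L_w − 10·log₁₀(4π·r²).
4π·r² = 2606 m², 10·log₁₀ of that is 34.159 dB.
L_p = 97.7 − 34.159 = 63.54 dB.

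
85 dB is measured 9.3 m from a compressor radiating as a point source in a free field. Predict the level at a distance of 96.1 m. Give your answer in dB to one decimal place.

64.7 dB

Spherical spreading from a point source gives a 20·log₁₀(r₂/r₁) drop.
L₂ = 85 − 20·log₁₀(96.1/9.3) = 85 − 20.285 = 64.72 dB.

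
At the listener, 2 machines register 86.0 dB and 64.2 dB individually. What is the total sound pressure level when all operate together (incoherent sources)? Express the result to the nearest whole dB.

86 dB

For uncorrelated sources the intensities add, so convert each level to linear form, sum, and take 10·log₁₀ of the total.
Σ 10^(L/10) = 10^(86.0/10) + 10^(64.2/10) = 4.007e+08.
L_total = 10·log₁₀(4.007e+08) = 86.03 dB.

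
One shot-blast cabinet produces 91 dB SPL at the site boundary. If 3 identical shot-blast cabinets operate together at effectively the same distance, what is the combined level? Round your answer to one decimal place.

95.8 dB SPL

With 3 equal, uncorrelated contributions the intensity is 3× that of one unit, giving a rise of 10·log₁₀ 3.
L_total = 91 + 10·log₁₀(3) = 91 + 4.771 = 95.77 dB SPL.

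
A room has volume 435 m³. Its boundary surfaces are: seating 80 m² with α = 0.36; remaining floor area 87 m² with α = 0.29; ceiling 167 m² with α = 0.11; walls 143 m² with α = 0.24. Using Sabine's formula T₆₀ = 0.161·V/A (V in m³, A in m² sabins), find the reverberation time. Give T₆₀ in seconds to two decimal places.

Total absorption A = 80·0.36 + 87·0.29 + 167·0.11 + 143·0.24 = 106.72 m² sabins.
T₆₀ = 0.161·V/A = 0.161·435/106.72 = 0.656 s.

0.66 s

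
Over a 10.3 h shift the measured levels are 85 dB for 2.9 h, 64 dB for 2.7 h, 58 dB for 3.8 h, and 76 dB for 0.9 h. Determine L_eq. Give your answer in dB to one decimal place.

Weight each interval's intensity by its duration and average over T = 10.3 h:
Σ tᵢ·10^(Lᵢ/10) = 2.9·10^(85/10) + 2.7·10^(64/10) + 3.8·10^(58/10) + 0.9·10^(76/10) = 9.621e+08.
L_eq = 10·log₁₀(9.621e+08/10.3) = 79.70 dB.

79.7 dB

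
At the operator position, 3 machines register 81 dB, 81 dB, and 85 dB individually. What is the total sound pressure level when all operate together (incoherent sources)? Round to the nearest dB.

88 dB

For uncorrelated sources the intensities add, so convert each level to linear form, sum, and take 10·log₁₀ of the total.
Σ 10^(L/10) = 10^(81/10) + 10^(81/10) + 10^(85/10) = 5.680e+08.
L_total = 10·log₁₀(5.680e+08) = 87.54 dB.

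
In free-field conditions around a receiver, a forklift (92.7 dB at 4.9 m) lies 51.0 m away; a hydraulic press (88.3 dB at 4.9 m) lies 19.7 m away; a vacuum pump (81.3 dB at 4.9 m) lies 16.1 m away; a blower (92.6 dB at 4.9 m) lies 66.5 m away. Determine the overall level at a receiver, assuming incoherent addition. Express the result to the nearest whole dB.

79 dB

Propagate each source to the receiver with L = L_ref − 20·log₁₀(r/r_ref), then add intensities.
forklift: 92.7 − 20·log₁₀(51.0/4.9) = 92.7 − 20.35 = 72.35 dB.
hydraulic press: 88.3 − 20·log₁₀(19.7/4.9) = 88.3 − 12.09 = 76.21 dB.
vacuum pump: 81.3 − 20·log₁₀(16.1/4.9) = 81.3 − 10.33 = 70.97 dB.
blower: 92.6 − 20·log₁₀(66.5/4.9) = 92.6 − 22.65 = 69.95 dB.
Σ 10^(L/10) = 8.139e+07 → L_total = 10·log₁₀(8.139e+07) = 79.11 dB.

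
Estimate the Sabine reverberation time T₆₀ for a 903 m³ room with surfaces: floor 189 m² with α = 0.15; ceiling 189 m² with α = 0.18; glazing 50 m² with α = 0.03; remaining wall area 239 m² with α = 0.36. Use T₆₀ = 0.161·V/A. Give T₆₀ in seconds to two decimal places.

0.97 s

Summing Sᵢαᵢ: 189·0.15 + 189·0.18 + 50·0.03 + 239·0.36 = 149.91 m².
T₆₀ = 0.161·V/A = 0.161·903/149.91 = 0.970 s.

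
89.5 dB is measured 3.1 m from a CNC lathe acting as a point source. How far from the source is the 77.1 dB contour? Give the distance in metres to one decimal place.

12.9 m

The 12.4 dB drop corresponds to a distance ratio of 10^(12.4/20) for a point source.
r₂ = 3.1·10^((89.5−77.1)/20) = 3.1·10^(12.4/20) = 12.92 m.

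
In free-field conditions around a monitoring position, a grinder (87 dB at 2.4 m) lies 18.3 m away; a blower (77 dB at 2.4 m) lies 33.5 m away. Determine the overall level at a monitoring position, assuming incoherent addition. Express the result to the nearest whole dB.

69 dB

First find each source's level at the receiver (point-source: −20·log₁₀(r/r_ref)), then combine on an intensity basis.
grinder: 87 − 20·log₁₀(18.3/2.4) = 87 − 17.64 = 69.36 dB.
blower: 77 − 20·log₁₀(33.5/2.4) = 77 − 22.90 = 54.10 dB.
Σ 10^(L/10) = 8.877e+06 → L_total = 10·log₁₀(8.877e+06) = 69.48 dB.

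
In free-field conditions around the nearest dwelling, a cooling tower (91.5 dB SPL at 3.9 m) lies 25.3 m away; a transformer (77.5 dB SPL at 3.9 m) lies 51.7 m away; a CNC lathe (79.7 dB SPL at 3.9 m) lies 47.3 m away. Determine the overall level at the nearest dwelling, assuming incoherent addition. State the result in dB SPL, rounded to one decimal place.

Propagate each source to the receiver with L = L_ref − 20·log₁₀(r/r_ref), then add intensities.
cooling tower: 91.5 − 20·log₁₀(25.3/3.9) = 91.5 − 16.24 = 75.26 dB SPL.
transformer: 77.5 − 20·log₁₀(51.7/3.9) = 77.5 − 22.45 = 55.05 dB SPL.
CNC lathe: 79.7 − 20·log₁₀(47.3/3.9) = 79.7 − 21.68 = 58.02 dB SPL.
Σ 10^(L/10) = 3.452e+07 → L_total = 10·log₁₀(3.452e+07) = 75.38 dB SPL.

75.4 dB SPL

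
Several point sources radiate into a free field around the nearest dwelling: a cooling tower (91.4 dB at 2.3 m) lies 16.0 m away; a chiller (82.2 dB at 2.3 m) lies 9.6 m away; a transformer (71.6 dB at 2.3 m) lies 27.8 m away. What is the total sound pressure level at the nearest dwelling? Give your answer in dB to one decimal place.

Propagate each source to the receiver with L = L_ref − 20·log₁₀(r/r_ref), then add intensities.
cooling tower: 91.4 − 20·log₁₀(16.0/2.3) = 91.4 − 16.85 = 74.55 dB.
chiller: 82.2 − 20·log₁₀(9.6/2.3) = 82.2 − 12.41 = 69.79 dB.
transformer: 71.6 − 20·log₁₀(27.8/2.3) = 71.6 − 21.65 = 49.95 dB.
Σ 10^(L/10) = 3.815e+07 → L_total = 10·log₁₀(3.815e+07) = 75.81 dB.

75.8 dB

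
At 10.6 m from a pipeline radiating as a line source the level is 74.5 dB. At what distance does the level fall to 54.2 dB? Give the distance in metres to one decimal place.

Line-source spreading drops the level by 10·log₁₀(r₂/r₁); inverting, r₂/r₁ = 10^(ΔL/10).
r₂ = 10.6·10^((74.5−54.2)/10) = 10.6·10^(20.3/10) = 1135.81 m.

1135.8 m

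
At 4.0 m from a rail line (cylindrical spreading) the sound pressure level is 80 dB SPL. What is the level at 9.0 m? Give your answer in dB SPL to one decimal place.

Cylindrical spreading from a line source gives a 10·log₁₀(r₂/r₁) drop.
L₂ = 80 − 10·log₁₀(9.0/4.0) = 80 − 3.522 = 76.48 dB SPL.

76.5 dB SPL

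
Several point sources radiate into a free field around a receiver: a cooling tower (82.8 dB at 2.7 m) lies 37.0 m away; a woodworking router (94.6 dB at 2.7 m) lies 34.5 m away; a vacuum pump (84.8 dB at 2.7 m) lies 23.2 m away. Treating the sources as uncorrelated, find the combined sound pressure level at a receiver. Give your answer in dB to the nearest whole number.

First find each source's level at the receiver (point-source: −20·log₁₀(r/r_ref)), then combine on an intensity basis.
cooling tower: 82.8 − 20·log₁₀(37.0/2.7) = 82.8 − 22.74 = 60.06 dB.
woodworking router: 94.6 − 20·log₁₀(34.5/2.7) = 94.6 − 22.13 = 72.47 dB.
vacuum pump: 84.8 − 20·log₁₀(23.2/2.7) = 84.8 − 18.68 = 66.12 dB.
Σ 10^(L/10) = 2.277e+07 → L_total = 10·log₁₀(2.277e+07) = 73.57 dB.

74 dB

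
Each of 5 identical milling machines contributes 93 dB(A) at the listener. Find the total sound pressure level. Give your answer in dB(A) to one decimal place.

100.0 dB(A)

L_total = L₁ + 10·log₁₀ N for N identical incoherent sources.
L_total = 93 + 10·log₁₀(5) = 93 + 6.990 = 99.99 dB(A).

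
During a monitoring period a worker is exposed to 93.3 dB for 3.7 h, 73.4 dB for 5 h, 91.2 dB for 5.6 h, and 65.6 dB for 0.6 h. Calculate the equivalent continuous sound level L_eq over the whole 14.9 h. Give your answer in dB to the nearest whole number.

L_eq = 10·log₁₀[(1/T)·Σ tᵢ·10^(Lᵢ/10)] with T = 14.9 h.
Σ tᵢ·10^(Lᵢ/10) = 3.7·10^(93.3/10) + 5·10^(73.4/10) + 5.6·10^(91.2/10) + 0.6·10^(65.6/10) = 1.540e+10.
L_eq = 10·log₁₀(1.540e+10/14.9) = 90.14 dB.

90 dB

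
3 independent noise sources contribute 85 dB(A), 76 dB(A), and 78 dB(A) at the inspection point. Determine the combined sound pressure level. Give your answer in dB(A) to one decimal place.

For uncorrelated sources the intensities add, so convert each level to linear form, sum, and take 10·log₁₀ of the total.
Σ 10^(L/10) = 10^(85/10) + 10^(76/10) + 10^(78/10) = 4.191e+08.
L_total = 10·log₁₀(4.191e+08) = 86.22 dB(A).

86.2 dB(A)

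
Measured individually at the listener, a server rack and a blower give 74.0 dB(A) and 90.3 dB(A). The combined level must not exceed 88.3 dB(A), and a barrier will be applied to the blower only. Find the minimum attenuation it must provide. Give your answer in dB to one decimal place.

2.2 dB

Fixed contribution from the other source: Σ 10^(L/10) = 10^(74.0/10) = 2.512e+07 (74.00 dB(A)).
The limit corresponds to 10^(88.3/10) = 6.761e+08; subtracting the fixed part leaves 6.510e+08 for the blower, i.e. 88.14 dB(A).
Required insertion loss = 90.3 − 88.14 = 2.16 dB.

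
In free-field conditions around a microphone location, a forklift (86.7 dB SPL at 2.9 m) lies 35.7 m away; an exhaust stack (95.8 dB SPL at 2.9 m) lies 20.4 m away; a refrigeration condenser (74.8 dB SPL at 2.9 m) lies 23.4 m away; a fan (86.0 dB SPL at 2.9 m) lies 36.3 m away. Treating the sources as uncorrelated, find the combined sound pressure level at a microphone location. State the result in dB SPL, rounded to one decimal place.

79.2 dB SPL

Propagate each source to the receiver with L = L_ref − 20·log₁₀(r/r_ref), then add intensities.
forklift: 86.7 − 20·log₁₀(35.7/2.9) = 86.7 − 21.81 = 64.89 dB SPL.
exhaust stack: 95.8 − 20·log₁₀(20.4/2.9) = 95.8 − 16.94 = 78.86 dB SPL.
refrigeration condenser: 74.8 − 20·log₁₀(23.4/2.9) = 74.8 − 18.14 = 56.66 dB SPL.
fan: 86.0 − 20·log₁₀(36.3/2.9) = 86.0 − 21.95 = 64.05 dB SPL.
Σ 10^(L/10) = 8.292e+07 → L_total = 10·log₁₀(8.292e+07) = 79.19 dB SPL.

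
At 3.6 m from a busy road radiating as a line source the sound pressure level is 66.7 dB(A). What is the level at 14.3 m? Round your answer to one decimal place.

60.7 dB(A)

Line-source attenuation: ΔL = 10·log₁₀(r₂/r₁) = 10·log₁₀(14.3/3.6) = 5.990 dB.
L₂ = 66.7 − 10·log₁₀(14.3/3.6) = 66.7 − 5.990 = 60.71 dB(A).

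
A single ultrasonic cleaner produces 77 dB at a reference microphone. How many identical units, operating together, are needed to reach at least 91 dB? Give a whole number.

Need L₁ + 10·log₁₀ N ≥ 91, i.e. log₁₀ N ≥ 1.40.
N ≥ 10^(14.0/10) = 25.119, so N = 26.

26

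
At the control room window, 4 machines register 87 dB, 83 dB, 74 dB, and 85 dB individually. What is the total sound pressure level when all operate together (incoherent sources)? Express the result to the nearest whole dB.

90 dB

Incoherent sources combine by intensity addition: L_total = 10·log₁₀(Σ 10^(L_i/10)).
Σ 10^(L/10) = 10^(87/10) + 10^(83/10) + 10^(74/10) + 10^(85/10) = 1.042e+09.
L_total = 10·log₁₀(1.042e+09) = 90.18 dB.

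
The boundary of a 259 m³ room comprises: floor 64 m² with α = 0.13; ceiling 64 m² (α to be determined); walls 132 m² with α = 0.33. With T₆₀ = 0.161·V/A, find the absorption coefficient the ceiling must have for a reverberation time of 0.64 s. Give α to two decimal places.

0.21

Required total absorption A = 0.161·259/0.64 = 65.15 m².
Absorption from the other surfaces = 64·0.13 + 132·0.33 = 51.88 m², so the ceiling must supply 13.27 m² over 64 m².
α = 13.27/64 = 0.207.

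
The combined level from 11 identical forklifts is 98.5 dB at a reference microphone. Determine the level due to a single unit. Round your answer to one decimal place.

88.1 dB

11 equal contributions raise the level by 10·log₁₀ 11 = 10.414 dB, so each unit alone gives 98.5 − 10.414.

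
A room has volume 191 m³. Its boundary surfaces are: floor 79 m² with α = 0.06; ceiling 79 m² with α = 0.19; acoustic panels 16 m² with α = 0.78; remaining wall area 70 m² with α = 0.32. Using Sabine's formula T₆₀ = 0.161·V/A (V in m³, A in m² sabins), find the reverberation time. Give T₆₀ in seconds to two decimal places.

0.56 s

A = Σ Sᵢαᵢ = 79·0.06 + 79·0.19 + 16·0.78 + 70·0.32 = 54.63 m².
T₆₀ = 0.161 × 191 / 54.63 = 0.563 s.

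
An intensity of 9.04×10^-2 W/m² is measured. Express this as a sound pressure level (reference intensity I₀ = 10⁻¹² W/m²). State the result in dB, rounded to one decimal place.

Dividing by I₀ shifts the exponent by 12: I/I₀ = 9.04×10^10.
L = 10·(0.9562 + 10) = 109.56 dB.

109.6 dB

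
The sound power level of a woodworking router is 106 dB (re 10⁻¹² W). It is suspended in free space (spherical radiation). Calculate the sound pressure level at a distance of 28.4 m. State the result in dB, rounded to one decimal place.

65.9 dB

Free-field spherical radiation: L_p = L_w − 10·log₁₀(4π·r²), r = 28.4 m.
4π·r² = 1.014e+04 m², 10·log₁₀ of that is 40.058 dB.
L_p = 106 − 40.058 = 65.94 dB.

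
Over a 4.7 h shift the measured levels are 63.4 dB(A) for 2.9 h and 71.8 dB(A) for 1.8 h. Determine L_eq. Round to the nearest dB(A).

L_eq = 10·log₁₀[(1/T)·Σ tᵢ·10^(Lᵢ/10)] with T = 4.7 h.
Σ tᵢ·10^(Lᵢ/10) = 2.9·10^(63.4/10) + 1.8·10^(71.8/10) = 3.359e+07.
L_eq = 10·log₁₀(3.359e+07/4.7) = 68.54 dB(A).

69 dB(A)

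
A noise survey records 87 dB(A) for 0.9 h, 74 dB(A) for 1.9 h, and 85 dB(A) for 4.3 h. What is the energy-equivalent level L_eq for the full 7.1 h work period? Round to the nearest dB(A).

L_eq = 10·log₁₀[(1/T)·Σ tᵢ·10^(Lᵢ/10)] with T = 7.1 h.
Σ tᵢ·10^(Lᵢ/10) = 0.9·10^(87/10) + 1.9·10^(74/10) + 4.3·10^(85/10) = 1.859e+09.
L_eq = 10·log₁₀(1.859e+09/7.1) = 84.18 dB(A).

84 dB(A)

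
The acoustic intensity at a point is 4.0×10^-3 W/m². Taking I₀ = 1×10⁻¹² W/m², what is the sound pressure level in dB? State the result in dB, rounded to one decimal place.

96.0 dB

I/I₀ = 4.0×10^-3/10⁻¹² = 4.0×10^9, and L = 10·log₁₀(I/I₀).
L = 10·(0.6021 + 9) = 96.02 dB.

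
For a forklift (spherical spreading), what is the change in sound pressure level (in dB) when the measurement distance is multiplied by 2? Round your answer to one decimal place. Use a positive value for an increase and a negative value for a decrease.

-6.0 dB

With spherical spreading the level changes by −20·log₁₀(r₂/r₁).
ΔL = −20·log₁₀(2) = -6.02 dB.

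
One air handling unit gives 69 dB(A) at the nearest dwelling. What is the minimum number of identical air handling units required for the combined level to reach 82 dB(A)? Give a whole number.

Need L₁ + 10·log₁₀ N ≥ 82, i.e. log₁₀ N ≥ 1.30.
N ≥ 10^(13.0/10) = 19.953, so N = 20.

20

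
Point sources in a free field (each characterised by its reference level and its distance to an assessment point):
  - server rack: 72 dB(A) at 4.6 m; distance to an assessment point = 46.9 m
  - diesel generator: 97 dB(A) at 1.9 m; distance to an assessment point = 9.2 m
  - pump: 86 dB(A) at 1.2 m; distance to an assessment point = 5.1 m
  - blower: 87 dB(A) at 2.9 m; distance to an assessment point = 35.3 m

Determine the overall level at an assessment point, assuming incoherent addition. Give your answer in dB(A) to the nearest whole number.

84 dB(A)

Propagate each source to the receiver with L = L_ref − 20·log₁₀(r/r_ref), then add intensities.
server rack: 72 − 20·log₁₀(46.9/4.6) = 72 − 20.17 = 51.83 dB(A).
diesel generator: 97 − 20·log₁₀(9.2/1.9) = 97 − 13.70 = 83.30 dB(A).
pump: 86 − 20·log₁₀(5.1/1.2) = 86 − 12.57 = 73.43 dB(A).
blower: 87 − 20·log₁₀(35.3/2.9) = 87 − 21.71 = 65.29 dB(A).
Σ 10^(L/10) = 2.393e+08 → L_total = 10·log₁₀(2.393e+08) = 83.79 dB(A).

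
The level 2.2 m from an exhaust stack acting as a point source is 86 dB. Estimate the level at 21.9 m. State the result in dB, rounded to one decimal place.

66.0 dB

Point-source attenuation: ΔL = 20·log₁₀(r₂/r₁) = 20·log₁₀(21.9/2.2) = 19.960 dB.
L₂ = 86 − 20·log₁₀(21.9/2.2) = 86 − 19.960 = 66.04 dB.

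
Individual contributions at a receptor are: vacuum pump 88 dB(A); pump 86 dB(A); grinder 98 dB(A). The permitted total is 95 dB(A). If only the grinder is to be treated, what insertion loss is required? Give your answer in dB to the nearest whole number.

5 dB

The untreated sources together contribute 10^(88/10) + 10^(86/10) = 1.029e+09, i.e. 90.12 dB(A).
To meet 95 dB(A) overall, the treated grinder may contribute at most 10^(95/10) − 1.029e+09 = 2.133e+09, i.e. 93.29 dB(A).
So the grinder must be reduced from 98 to 93.29 dB(A): IL = 4.71 dB.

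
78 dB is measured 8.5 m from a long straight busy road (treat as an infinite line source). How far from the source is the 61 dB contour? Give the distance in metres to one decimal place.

Line-source spreading drops the level by 10·log₁₀(r₂/r₁); inverting, r₂/r₁ = 10^(ΔL/10).
r₂ = 8.5·10^((78−61)/10) = 8.5·10^(17.0/10) = 426.01 m.

426.0 m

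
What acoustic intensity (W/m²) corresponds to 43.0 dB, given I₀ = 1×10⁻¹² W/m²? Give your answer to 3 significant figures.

2.00e-08 W/m²

I/I₀ = 10^(43.0/10) = 1.995e+04, so I = 1.995e+04 × 10⁻¹² W/m².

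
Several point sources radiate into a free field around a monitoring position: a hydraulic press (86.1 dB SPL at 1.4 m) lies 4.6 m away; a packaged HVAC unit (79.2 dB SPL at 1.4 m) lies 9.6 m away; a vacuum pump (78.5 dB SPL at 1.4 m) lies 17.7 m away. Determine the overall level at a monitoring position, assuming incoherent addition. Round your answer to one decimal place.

76.0 dB SPL

First find each source's level at the receiver (point-source: −20·log₁₀(r/r_ref)), then combine on an intensity basis.
hydraulic press: 86.1 − 20·log₁₀(4.6/1.4) = 86.1 − 10.33 = 75.77 dB SPL.
packaged HVAC unit: 79.2 − 20·log₁₀(9.6/1.4) = 79.2 − 16.72 = 62.48 dB SPL.
vacuum pump: 78.5 − 20·log₁₀(17.7/1.4) = 78.5 − 22.04 = 56.46 dB SPL.
Σ 10^(L/10) = 3.995e+07 → L_total = 10·log₁₀(3.995e+07) = 76.01 dB SPL.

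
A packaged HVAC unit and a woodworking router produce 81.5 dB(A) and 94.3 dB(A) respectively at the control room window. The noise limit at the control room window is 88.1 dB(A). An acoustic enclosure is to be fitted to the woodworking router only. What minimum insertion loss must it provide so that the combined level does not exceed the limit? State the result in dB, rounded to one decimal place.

7.3 dB

The untreated sources together contribute 10^(81.5/10) = 1.413e+08, i.e. 81.50 dB(A).
The limit corresponds to 10^(88.1/10) = 6.457e+08; subtracting the fixed part leaves 5.044e+08 for the woodworking router, i.e. 87.03 dB(A).
Required insertion loss = 94.3 − 87.03 = 7.27 dB.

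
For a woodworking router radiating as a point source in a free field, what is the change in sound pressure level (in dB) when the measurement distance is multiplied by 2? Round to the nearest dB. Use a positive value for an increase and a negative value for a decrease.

A point source loses 6 dB per doubling of distance; generally ΔL = −20·log₁₀(r₂/r₁).
ΔL = −20·log₁₀(2) = -6.02 dB.

-6 dB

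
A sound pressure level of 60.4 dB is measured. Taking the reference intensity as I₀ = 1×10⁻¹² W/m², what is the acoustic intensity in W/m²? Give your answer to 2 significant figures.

I/I₀ = 10^(60.4/10) = 1.096e+06, so I = 1.096e+06 × 10⁻¹² W/m².

1.1e-06 W/m²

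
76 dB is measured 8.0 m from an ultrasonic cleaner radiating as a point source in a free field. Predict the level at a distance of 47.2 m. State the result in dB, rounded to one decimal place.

60.6 dB

For a point source, L₂ = L₁ − 20·log₁₀(r₂/r₁).
L₂ = 76 − 20·log₁₀(47.2/8.0) = 76 − 15.417 = 60.58 dB.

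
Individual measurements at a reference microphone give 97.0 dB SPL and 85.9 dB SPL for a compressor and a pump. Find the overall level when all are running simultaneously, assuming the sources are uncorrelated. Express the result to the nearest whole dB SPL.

Incoherent sources combine by intensity addition: L_total = 10·log₁₀(Σ 10^(L_i/10)).
Σ 10^(L/10) = 10^(97.0/10) + 10^(85.9/10) = 5.401e+09.
L_total = 10·log₁₀(5.401e+09) = 97.32 dB SPL.

97 dB SPL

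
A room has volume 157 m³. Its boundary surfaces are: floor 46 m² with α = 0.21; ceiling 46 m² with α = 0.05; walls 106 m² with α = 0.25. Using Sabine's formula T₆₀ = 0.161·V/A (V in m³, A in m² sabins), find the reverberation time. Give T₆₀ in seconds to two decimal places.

Total absorption A = 46·0.21 + 46·0.05 + 106·0.25 = 38.46 m² sabins.
T₆₀ = 0.161·V/A = 0.161·157/38.46 = 0.657 s.

0.66 s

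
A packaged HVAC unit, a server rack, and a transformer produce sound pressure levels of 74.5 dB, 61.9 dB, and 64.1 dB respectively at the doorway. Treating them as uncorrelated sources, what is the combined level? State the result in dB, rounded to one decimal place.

Incoherent sources combine by intensity addition: L_total = 10·log₁₀(Σ 10^(L_i/10)).
Σ 10^(L/10) = 10^(74.5/10) + 10^(61.9/10) + 10^(64.1/10) = 3.230e+07.
L_total = 10·log₁₀(3.230e+07) = 75.09 dB.

75.1 dB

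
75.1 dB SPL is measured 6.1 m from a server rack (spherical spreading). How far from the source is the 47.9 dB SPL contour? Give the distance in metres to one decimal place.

139.7 m

Point-source spreading drops the level by 20·log₁₀(r₂/r₁); inverting, r₂/r₁ = 10^(ΔL/20).
r₂ = 6.1·10^((75.1−47.9)/20) = 6.1·10^(27.2/20) = 139.74 m.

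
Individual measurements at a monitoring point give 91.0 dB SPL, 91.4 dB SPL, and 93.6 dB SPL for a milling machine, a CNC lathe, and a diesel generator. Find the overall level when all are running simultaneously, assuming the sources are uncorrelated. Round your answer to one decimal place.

96.9 dB SPL

For uncorrelated sources the intensities add, so convert each level to linear form, sum, and take 10·log₁₀ of the total.
Σ 10^(L/10) = 10^(91.0/10) + 10^(91.4/10) + 10^(93.6/10) = 4.930e+09.
L_total = 10·log₁₀(4.930e+09) = 96.93 dB SPL.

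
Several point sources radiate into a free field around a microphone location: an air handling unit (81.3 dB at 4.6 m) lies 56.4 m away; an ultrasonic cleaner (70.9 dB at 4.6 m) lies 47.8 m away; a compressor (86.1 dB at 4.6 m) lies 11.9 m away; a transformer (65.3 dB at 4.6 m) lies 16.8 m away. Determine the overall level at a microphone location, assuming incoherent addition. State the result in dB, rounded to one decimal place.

77.9 dB

Apply inverse-square spreading to bring every level to the receiver, then sum 10^(L/10).
air handling unit: 81.3 − 20·log₁₀(56.4/4.6) = 81.3 − 21.77 = 59.53 dB.
ultrasonic cleaner: 70.9 − 20·log₁₀(47.8/4.6) = 70.9 − 20.33 = 50.57 dB.
compressor: 86.1 − 20·log₁₀(11.9/4.6) = 86.1 − 8.26 = 77.84 dB.
transformer: 65.3 − 20·log₁₀(16.8/4.6) = 65.3 − 11.25 = 54.05 dB.
Σ 10^(L/10) = 6.214e+07 → L_total = 10·log₁₀(6.214e+07) = 77.93 dB.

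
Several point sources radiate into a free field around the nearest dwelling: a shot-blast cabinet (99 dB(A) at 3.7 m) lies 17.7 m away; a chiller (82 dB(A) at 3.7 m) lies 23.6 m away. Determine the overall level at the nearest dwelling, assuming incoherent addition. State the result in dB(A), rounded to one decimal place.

Propagate each source to the receiver with L = L_ref − 20·log₁₀(r/r_ref), then add intensities.
shot-blast cabinet: 99 − 20·log₁₀(17.7/3.7) = 99 − 13.60 = 85.40 dB(A).
chiller: 82 − 20·log₁₀(23.6/3.7) = 82 − 16.09 = 65.91 dB(A).
Σ 10^(L/10) = 3.510e+08 → L_total = 10·log₁₀(3.510e+08) = 85.45 dB(A).

85.5 dB(A)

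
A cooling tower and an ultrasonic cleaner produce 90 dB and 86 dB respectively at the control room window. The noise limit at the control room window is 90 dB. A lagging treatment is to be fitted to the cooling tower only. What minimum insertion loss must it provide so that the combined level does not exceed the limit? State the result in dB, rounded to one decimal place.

2.2 dB

The untreated sources together contribute 10^(86/10) = 3.981e+08, i.e. 86.00 dB.
The limit corresponds to 10^(90/10) = 1.000e+09; subtracting the fixed part leaves 6.019e+08 for the cooling tower, i.e. 87.80 dB.
Required insertion loss = 90 − 87.80 = 2.20 dB.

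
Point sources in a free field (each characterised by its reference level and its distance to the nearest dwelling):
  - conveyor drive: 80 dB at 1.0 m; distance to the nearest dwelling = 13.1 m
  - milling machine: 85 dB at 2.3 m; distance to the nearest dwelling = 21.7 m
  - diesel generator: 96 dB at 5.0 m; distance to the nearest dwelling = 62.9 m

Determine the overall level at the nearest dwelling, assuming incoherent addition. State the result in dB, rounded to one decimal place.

74.7 dB

Apply inverse-square spreading to bring every level to the receiver, then sum 10^(L/10).
conveyor drive: 80 − 20·log₁₀(13.1/1.0) = 80 − 22.35 = 57.65 dB.
milling machine: 85 − 20·log₁₀(21.7/2.3) = 85 − 19.49 = 65.51 dB.
diesel generator: 96 − 20·log₁₀(62.9/5.0) = 96 − 21.99 = 74.01 dB.
Σ 10^(L/10) = 2.929e+07 → L_total = 10·log₁₀(2.929e+07) = 74.67 dB.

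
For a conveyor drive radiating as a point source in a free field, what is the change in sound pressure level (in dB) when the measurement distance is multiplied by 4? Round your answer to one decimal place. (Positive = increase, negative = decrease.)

With spherical spreading the level changes by −20·log₁₀(r₂/r₁).
ΔL = −20·log₁₀(4) = -12.04 dB.

-12.0 dB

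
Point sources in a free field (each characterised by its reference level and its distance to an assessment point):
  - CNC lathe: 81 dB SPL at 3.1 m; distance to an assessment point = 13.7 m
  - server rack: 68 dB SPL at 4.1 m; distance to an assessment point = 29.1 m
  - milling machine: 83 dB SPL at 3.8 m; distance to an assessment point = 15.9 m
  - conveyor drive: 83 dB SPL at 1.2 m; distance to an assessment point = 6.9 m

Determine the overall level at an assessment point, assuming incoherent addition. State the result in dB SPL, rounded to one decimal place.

73.8 dB SPL

Apply inverse-square spreading to bring every level to the receiver, then sum 10^(L/10).
CNC lathe: 81 − 20·log₁₀(13.7/3.1) = 81 − 12.91 = 68.09 dB SPL.
server rack: 68 − 20·log₁₀(29.1/4.1) = 68 − 17.02 = 50.98 dB SPL.
milling machine: 83 − 20·log₁₀(15.9/3.8) = 83 − 12.43 = 70.57 dB SPL.
conveyor drive: 83 − 20·log₁₀(6.9/1.2) = 83 − 15.19 = 67.81 dB SPL.
Σ 10^(L/10) = 2.400e+07 → L_total = 10·log₁₀(2.400e+07) = 73.80 dB SPL.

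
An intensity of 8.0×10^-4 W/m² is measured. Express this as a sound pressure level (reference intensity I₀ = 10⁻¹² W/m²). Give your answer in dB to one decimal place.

89.0 dB

L = 10·log₁₀(I/I₀) = 10·log₁₀(8.0×10^-4/10⁻¹²) = 10·log₁₀(8.0×10^8).
L = 10·(0.9031 + 8) = 89.03 dB.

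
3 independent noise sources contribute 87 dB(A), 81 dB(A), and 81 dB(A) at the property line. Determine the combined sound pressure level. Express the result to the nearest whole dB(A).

89 dB(A)

Incoherent sources combine by intensity addition: L_total = 10·log₁₀(Σ 10^(L_i/10)).
Σ 10^(L/10) = 10^(87/10) + 10^(81/10) + 10^(81/10) = 7.530e+08.
L_total = 10·log₁₀(7.530e+08) = 88.77 dB(A).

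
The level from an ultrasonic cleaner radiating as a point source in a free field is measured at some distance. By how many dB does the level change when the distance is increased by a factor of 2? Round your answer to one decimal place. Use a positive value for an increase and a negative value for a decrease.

-6.0 dB

A point source loses 6 dB per doubling of distance; generally ΔL = −20·log₁₀(r₂/r₁).
ΔL = −20·log₁₀(2) = -6.02 dB.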